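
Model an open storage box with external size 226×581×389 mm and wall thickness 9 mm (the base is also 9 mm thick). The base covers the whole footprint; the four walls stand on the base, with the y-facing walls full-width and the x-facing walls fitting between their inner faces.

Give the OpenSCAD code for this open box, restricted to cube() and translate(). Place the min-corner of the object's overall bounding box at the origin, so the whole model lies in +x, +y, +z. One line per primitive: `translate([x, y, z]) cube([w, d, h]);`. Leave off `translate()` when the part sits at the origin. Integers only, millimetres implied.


cube([226, 581, 9]);
translate([0, 0, 9]) cube([226, 9, 380]);
translate([0, 572, 9]) cube([226, 9, 380]);
translate([0, 9, 9]) cube([9, 563, 380]);
translate([217, 9, 9]) cube([9, 563, 380]);


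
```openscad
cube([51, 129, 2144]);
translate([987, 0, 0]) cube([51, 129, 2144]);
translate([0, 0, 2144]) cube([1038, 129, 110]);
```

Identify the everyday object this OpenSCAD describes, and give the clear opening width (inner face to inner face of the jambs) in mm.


A door frame. The clear opening width is 936 mm.

Two 2144 mm tall posts with a header on top — a door frame. The left jamb is 51 mm wide at x = 0; the right jamb starts at x = 987. The clear opening is 987 − 51 = 936 mm.


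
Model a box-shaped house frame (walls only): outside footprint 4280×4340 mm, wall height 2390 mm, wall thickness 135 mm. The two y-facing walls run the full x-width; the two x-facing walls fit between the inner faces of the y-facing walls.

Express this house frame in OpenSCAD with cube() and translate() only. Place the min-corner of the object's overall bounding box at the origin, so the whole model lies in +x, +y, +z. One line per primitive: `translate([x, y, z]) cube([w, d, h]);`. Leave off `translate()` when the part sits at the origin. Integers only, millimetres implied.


cube([4280, 135, 2390]);
translate([0, 4205, 0]) cube([4280, 135, 2390]);
translate([0, 135, 0]) cube([135, 4070, 2390]);
translate([4145, 135, 0]) cube([135, 4070, 2390]);


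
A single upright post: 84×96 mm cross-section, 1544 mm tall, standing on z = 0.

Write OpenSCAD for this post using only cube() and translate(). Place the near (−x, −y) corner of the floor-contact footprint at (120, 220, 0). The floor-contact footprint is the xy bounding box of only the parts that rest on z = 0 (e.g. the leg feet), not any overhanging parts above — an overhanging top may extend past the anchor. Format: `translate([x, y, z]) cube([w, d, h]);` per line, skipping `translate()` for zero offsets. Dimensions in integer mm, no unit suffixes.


translate([120, 220, 0]) cube([84, 96, 1544]);


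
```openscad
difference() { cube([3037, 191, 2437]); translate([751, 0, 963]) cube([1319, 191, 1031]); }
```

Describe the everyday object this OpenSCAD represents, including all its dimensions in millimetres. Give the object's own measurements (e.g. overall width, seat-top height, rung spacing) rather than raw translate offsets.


A wall 3037 mm long (x), 191 mm thick (y), 2437 mm tall, with a rectangular window opening cut through it. The opening is 1319 mm wide and 1031 mm tall; its sill is at z = 963 mm and its near (−x) edge is 751 mm from the wall's −x end. The opening passes through the full wall thickness.


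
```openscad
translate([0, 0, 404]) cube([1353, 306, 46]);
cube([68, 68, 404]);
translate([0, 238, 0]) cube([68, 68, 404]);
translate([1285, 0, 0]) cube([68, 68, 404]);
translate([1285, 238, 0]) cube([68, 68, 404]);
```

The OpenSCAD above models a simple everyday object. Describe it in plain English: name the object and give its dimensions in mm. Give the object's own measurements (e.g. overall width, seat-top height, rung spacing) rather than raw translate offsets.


A bench: a 1353×306 mm seat slab, 46 mm thick, top at z = 450 mm, on four 68×68 mm square legs flush with the seat corners and standing on z = 0.


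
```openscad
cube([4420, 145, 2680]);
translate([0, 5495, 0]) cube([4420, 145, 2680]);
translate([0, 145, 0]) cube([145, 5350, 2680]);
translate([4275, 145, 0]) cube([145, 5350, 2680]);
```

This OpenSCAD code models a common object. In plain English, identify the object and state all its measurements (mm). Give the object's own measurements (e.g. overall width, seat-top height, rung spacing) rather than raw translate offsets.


The wall frame of a small rectangular building: four walls, each 2680 mm tall and 145 mm thick, enclosing a footprint 4420 mm (x) by 5640 mm (y) outside-to-outside, with no floor or roof. The front and back walls (the −y and +y sides) span the full width; the two side walls fit between them.


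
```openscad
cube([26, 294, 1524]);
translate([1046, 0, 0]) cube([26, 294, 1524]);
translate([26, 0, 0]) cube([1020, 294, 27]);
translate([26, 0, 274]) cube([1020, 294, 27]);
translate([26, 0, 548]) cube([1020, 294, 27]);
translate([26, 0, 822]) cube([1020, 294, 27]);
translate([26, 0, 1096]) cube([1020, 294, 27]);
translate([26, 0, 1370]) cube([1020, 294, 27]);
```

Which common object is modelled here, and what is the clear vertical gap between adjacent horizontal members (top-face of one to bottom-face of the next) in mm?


A bookshelf. The clear shelf gap is 247 mm.

Two tall side panels with 6 horizontal boards between them — a bookshelf. The first two shelf undersides are at z = 0 and z = 274; with shelf thickness 27, the clear gap is 274 − 0 − 27 = 247 mm.


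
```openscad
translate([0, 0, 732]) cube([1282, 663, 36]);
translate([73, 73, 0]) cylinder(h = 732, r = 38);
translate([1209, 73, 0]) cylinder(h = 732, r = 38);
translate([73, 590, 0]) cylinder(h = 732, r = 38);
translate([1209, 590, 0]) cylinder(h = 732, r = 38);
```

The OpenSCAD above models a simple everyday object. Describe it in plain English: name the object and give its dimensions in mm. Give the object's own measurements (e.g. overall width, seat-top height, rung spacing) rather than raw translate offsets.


A rectangular dining table. The top is 1282×663×36 mm with its upper surface at z = 768 mm. It stands on four round legs of 76 mm diameter, each leg's bounding box inset 35 mm from the nearest pair of top edges, running from the floor to the underside of the top.


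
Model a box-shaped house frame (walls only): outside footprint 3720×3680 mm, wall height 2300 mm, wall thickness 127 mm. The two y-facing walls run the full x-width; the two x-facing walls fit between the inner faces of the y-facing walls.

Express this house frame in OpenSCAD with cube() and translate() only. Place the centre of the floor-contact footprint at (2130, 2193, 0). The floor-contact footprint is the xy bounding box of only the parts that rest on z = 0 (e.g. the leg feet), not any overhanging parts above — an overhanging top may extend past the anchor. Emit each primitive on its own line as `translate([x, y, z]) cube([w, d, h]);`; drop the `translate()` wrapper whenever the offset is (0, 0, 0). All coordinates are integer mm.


translate([270, 353, 0]) cube([3720, 127, 2300]);
translate([270, 3906, 0]) cube([3720, 127, 2300]);
translate([270, 480, 0]) cube([127, 3426, 2300]);
translate([3863, 480, 0]) cube([127, 3426, 2300]);


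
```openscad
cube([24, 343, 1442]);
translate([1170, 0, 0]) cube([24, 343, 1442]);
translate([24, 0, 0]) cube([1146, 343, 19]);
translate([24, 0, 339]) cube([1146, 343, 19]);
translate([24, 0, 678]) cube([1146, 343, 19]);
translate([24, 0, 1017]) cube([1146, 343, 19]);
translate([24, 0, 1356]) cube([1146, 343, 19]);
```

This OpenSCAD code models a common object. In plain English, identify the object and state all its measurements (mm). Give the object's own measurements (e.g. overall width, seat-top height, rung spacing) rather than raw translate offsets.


An open bookshelf. Two side panels, each 24 mm thick, 343 mm deep and 1442 mm tall, stand 1194 mm apart (outside-to-outside). Between them sit 5 shelves, each 19 mm thick and 343 mm deep, spanning the full gap between the sides. The bottom shelf rests on the floor (its underside at z = 0) and the clear gap between one shelf's top and the next shelf's underside is 320 mm.


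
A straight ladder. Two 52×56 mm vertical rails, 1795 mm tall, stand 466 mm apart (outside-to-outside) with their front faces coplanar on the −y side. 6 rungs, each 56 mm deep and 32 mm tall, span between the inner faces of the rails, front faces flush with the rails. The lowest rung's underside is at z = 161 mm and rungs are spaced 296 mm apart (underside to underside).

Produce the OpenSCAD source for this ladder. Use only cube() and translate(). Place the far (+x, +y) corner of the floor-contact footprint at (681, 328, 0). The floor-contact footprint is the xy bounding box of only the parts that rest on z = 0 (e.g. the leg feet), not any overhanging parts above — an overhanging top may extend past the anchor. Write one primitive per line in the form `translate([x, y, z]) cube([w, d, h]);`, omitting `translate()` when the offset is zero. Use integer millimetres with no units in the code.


translate([215, 272, 0]) cube([52, 56, 1795]);
translate([629, 272, 0]) cube([52, 56, 1795]);
translate([267, 272, 161]) cube([362, 56, 32]);
translate([267, 272, 457]) cube([362, 56, 32]);
translate([267, 272, 753]) cube([362, 56, 32]);
translate([267, 272, 1049]) cube([362, 56, 32]);
translate([267, 272, 1345]) cube([362, 56, 32]);
translate([267, 272, 1641]) cube([362, 56, 32]);


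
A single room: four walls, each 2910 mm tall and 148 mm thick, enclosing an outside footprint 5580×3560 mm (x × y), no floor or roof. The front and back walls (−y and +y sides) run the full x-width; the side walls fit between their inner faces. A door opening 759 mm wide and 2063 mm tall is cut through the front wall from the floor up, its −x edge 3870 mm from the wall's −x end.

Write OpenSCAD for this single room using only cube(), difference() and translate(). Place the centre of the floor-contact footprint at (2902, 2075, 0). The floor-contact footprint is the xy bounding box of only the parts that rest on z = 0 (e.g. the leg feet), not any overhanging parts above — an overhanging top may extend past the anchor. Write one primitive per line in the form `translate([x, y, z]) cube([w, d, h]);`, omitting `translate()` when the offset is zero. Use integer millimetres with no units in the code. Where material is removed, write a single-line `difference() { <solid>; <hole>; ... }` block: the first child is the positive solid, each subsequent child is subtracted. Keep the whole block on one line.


difference() { translate([112, 295, 0]) cube([5580, 148, 2910]); translate([3982, 295, 0]) cube([759, 148, 2063]); }
translate([112, 3707, 0]) cube([5580, 148, 2910]);
translate([112, 443, 0]) cube([148, 3264, 2910]);
translate([5544, 443, 0]) cube([148, 3264, 2910]);


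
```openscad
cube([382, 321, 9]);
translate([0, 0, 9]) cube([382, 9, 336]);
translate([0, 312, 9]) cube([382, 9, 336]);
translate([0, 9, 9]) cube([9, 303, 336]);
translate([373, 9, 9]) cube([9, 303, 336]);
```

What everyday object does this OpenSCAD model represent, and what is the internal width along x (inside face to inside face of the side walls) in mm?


An open box. The internal width is 364 mm.

A 382×321 base slab with four walls standing on it — an open box. The base is 382 mm wide and the walls are 9 mm thick, so the internal width is 382 − 2 × 9 = 364 mm.


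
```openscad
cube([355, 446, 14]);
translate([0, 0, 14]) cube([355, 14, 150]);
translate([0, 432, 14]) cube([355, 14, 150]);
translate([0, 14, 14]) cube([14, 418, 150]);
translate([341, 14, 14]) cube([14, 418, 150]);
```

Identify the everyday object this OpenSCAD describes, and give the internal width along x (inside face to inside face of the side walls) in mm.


An open box. The internal width is 327 mm.

A 355×446 base slab with four walls standing on it — an open box. The base is 355 mm wide and the walls are 14 mm thick, so the internal width is 355 − 2 × 14 = 327 mm.


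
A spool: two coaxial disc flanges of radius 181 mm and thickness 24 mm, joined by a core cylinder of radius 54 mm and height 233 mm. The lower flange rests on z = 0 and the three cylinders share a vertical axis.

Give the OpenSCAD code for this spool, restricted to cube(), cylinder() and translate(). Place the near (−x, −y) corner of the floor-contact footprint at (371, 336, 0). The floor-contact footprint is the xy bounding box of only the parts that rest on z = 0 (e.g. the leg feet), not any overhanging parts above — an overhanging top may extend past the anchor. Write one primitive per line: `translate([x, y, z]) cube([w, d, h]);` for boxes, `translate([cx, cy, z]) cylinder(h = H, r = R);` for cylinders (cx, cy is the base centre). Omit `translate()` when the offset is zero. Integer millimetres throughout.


translate([552, 517, 0]) cylinder(h = 24, r = 181);
translate([552, 517, 24]) cylinder(h = 233, r = 54);
translate([552, 517, 257]) cylinder(h = 24, r = 181);


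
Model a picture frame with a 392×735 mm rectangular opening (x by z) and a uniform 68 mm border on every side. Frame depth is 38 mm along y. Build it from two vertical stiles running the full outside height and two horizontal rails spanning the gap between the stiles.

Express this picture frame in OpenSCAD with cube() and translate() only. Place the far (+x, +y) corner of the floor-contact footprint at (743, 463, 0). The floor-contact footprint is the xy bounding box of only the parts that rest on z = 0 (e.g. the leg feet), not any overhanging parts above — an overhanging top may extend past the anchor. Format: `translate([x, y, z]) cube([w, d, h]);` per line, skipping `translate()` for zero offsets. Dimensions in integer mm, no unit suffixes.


translate([215, 425, 0]) cube([68, 38, 871]);
translate([675, 425, 0]) cube([68, 38, 871]);
translate([283, 425, 0]) cube([392, 38, 68]);
translate([283, 425, 803]) cube([392, 38, 68]);


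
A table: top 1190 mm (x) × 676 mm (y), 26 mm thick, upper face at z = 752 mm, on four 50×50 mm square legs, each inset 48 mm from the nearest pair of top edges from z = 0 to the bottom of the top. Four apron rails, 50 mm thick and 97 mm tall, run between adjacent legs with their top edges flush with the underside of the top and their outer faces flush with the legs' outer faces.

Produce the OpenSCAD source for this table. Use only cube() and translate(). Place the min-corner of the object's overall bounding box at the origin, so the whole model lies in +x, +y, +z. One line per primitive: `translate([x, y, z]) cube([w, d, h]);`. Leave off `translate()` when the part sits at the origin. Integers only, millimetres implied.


translate([0, 0, 726]) cube([1190, 676, 26]);
translate([48, 48, 0]) cube([50, 50, 726]);
translate([1092, 48, 0]) cube([50, 50, 726]);
translate([48, 578, 0]) cube([50, 50, 726]);
translate([1092, 578, 0]) cube([50, 50, 726]);
translate([98, 48, 629]) cube([994, 50, 97]);
translate([98, 578, 629]) cube([994, 50, 97]);
translate([48, 98, 629]) cube([50, 480, 97]);
translate([1092, 98, 629]) cube([50, 480, 97]);


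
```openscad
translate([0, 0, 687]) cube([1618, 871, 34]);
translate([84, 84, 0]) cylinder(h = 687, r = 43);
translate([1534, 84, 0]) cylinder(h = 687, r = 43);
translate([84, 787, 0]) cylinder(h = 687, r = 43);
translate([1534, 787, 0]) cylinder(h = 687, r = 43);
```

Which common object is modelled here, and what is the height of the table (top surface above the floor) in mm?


A table. The table height is 721 mm.

A 1618×871×34 slab sits at z = 687 on four Ø86 mm round legs — a table. The top surface is at 687 + 34 = 721 mm.


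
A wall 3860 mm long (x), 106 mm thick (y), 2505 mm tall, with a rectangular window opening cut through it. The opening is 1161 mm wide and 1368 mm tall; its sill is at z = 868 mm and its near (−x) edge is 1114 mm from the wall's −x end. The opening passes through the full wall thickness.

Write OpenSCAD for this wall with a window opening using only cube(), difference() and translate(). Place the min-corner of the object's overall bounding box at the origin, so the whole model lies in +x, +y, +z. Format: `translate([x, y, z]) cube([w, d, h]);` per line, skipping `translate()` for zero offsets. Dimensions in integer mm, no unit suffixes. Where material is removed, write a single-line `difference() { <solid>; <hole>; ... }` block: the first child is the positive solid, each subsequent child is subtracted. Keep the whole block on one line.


difference() { cube([3860, 106, 2505]); translate([1114, 0, 868]) cube([1161, 106, 1368]); }


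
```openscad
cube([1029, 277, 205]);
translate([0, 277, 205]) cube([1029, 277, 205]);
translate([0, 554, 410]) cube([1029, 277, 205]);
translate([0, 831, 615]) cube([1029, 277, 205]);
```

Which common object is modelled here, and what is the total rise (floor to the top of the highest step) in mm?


A staircase. The total rise is 820 mm.

4 identical blocks, each offset up and back from the previous — a staircase. Each step is 205 mm tall and there are 4 of them, so the total rise is 4 × 205 = 820 mm.


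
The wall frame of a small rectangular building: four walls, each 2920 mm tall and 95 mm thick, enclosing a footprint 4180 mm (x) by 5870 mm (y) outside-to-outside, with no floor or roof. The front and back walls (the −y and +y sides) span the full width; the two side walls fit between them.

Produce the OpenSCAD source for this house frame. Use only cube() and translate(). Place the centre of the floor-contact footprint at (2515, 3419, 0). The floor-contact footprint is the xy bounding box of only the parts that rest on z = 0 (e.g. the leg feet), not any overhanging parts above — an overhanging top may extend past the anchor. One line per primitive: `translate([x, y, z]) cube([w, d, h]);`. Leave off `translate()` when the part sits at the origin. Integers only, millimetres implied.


translate([425, 484, 0]) cube([4180, 95, 2920]);
translate([425, 6259, 0]) cube([4180, 95, 2920]);
translate([425, 579, 0]) cube([95, 5680, 2920]);
translate([4510, 579, 0]) cube([95, 5680, 2920]);


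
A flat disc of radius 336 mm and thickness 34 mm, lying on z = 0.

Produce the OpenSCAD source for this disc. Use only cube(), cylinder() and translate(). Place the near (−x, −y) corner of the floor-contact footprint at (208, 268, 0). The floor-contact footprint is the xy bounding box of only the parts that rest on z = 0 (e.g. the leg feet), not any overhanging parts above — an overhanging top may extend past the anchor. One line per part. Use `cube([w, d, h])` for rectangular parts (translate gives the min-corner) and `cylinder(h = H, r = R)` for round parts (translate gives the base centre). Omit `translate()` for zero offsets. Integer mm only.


translate([544, 604, 0]) cylinder(h = 34, r = 336);


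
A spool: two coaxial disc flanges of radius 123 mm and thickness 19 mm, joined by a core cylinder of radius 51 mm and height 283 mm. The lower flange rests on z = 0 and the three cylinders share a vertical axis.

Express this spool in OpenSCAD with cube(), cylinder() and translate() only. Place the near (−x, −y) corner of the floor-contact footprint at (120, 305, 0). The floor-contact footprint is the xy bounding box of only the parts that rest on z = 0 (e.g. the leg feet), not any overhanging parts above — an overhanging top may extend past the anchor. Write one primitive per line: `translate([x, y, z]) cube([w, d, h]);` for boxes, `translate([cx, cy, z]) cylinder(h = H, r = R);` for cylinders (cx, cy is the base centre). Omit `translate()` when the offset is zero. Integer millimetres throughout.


translate([243, 428, 0]) cylinder(h = 19, r = 123);
translate([243, 428, 19]) cylinder(h = 283, r = 51);
translate([243, 428, 302]) cylinder(h = 19, r = 123);


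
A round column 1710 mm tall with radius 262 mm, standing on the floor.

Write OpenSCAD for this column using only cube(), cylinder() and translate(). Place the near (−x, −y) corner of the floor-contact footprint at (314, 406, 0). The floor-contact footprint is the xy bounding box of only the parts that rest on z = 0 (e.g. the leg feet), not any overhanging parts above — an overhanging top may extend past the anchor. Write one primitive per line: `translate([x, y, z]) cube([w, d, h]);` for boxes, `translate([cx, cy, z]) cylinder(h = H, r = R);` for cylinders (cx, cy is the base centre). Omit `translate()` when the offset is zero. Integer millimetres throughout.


translate([576, 668, 0]) cylinder(h = 1710, r = 262);


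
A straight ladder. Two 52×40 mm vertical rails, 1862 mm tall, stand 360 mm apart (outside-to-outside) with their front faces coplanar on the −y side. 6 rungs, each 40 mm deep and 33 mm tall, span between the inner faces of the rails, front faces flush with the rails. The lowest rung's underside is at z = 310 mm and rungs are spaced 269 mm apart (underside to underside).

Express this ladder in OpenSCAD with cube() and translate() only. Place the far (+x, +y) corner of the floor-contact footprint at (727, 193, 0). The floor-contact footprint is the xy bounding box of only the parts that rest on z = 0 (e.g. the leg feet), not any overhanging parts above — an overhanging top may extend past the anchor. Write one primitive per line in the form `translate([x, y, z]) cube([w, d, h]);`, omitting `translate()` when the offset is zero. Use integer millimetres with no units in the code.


translate([367, 153, 0]) cube([52, 40, 1862]);
translate([675, 153, 0]) cube([52, 40, 1862]);
translate([419, 153, 310]) cube([256, 40, 33]);
translate([419, 153, 579]) cube([256, 40, 33]);
translate([419, 153, 848]) cube([256, 40, 33]);
translate([419, 153, 1117]) cube([256, 40, 33]);
translate([419, 153, 1386]) cube([256, 40, 33]);
translate([419, 153, 1655]) cube([256, 40, 33]);


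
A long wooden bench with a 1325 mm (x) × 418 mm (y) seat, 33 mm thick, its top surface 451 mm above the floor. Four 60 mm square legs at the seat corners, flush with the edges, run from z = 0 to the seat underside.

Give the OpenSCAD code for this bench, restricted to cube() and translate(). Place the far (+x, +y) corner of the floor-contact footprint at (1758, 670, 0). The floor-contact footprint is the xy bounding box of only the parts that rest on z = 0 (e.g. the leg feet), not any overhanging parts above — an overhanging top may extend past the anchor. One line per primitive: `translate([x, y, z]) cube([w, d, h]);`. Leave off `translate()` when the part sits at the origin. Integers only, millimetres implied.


// leg_h = 451 − 33 = 418
translate([433, 252, 418]) cube([1325, 418, 33]);
translate([433, 252, 0]) cube([60, 60, 418]);
translate([433, 610, 0]) cube([60, 60, 418]);
translate([1698, 252, 0]) cube([60, 60, 418]);
translate([1698, 610, 0]) cube([60, 60, 418]);


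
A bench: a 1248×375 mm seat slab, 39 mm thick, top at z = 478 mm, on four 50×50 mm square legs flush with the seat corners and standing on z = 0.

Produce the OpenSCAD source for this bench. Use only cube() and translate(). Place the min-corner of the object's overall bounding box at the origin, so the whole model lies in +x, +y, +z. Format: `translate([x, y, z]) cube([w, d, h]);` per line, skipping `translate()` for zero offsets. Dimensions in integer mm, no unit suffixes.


translate([0, 0, 439]) cube([1248, 375, 39]);
cube([50, 50, 439]);
translate([0, 325, 0]) cube([50, 50, 439]);
translate([1198, 0, 0]) cube([50, 50, 439]);
translate([1198, 325, 0]) cube([50, 50, 439]);


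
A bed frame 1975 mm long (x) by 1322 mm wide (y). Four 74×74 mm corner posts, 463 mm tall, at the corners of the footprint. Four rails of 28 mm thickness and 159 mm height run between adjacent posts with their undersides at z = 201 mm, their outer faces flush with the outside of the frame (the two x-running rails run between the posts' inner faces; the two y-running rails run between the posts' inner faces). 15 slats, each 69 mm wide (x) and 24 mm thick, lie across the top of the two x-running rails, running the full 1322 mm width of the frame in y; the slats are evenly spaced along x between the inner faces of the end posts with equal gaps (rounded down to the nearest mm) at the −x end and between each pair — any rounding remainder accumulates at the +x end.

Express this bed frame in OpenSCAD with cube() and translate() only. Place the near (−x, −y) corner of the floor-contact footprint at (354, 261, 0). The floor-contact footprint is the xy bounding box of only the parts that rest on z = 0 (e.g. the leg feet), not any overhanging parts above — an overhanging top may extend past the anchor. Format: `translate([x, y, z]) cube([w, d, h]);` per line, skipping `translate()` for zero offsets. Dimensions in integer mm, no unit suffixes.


translate([354, 261, 0]) cube([74, 74, 463]);
translate([354, 1509, 0]) cube([74, 74, 463]);
translate([2255, 261, 0]) cube([74, 74, 463]);
translate([2255, 1509, 0]) cube([74, 74, 463]);
translate([428, 261, 201]) cube([1827, 28, 159]);
translate([428, 1555, 201]) cube([1827, 28, 159]);
translate([354, 335, 201]) cube([28, 1174, 159]);
translate([2301, 335, 201]) cube([28, 1174, 159]);
translate([477, 261, 360]) cube([69, 1322, 24]);
translate([595, 261, 360]) cube([69, 1322, 24]);
translate([713, 261, 360]) cube([69, 1322, 24]);
translate([831, 261, 360]) cube([69, 1322, 24]);
translate([949, 261, 360]) cube([69, 1322, 24]);
translate([1067, 261, 360]) cube([69, 1322, 24]);
translate([1185, 261, 360]) cube([69, 1322, 24]);
translate([1303, 261, 360]) cube([69, 1322, 24]);
translate([1421, 261, 360]) cube([69, 1322, 24]);
translate([1539, 261, 360]) cube([69, 1322, 24]);
translate([1657, 261, 360]) cube([69, 1322, 24]);
translate([1775, 261, 360]) cube([69, 1322, 24]);
translate([1893, 261, 360]) cube([69, 1322, 24]);
translate([2011, 261, 360]) cube([69, 1322, 24]);
translate([2129, 261, 360]) cube([69, 1322, 24]);


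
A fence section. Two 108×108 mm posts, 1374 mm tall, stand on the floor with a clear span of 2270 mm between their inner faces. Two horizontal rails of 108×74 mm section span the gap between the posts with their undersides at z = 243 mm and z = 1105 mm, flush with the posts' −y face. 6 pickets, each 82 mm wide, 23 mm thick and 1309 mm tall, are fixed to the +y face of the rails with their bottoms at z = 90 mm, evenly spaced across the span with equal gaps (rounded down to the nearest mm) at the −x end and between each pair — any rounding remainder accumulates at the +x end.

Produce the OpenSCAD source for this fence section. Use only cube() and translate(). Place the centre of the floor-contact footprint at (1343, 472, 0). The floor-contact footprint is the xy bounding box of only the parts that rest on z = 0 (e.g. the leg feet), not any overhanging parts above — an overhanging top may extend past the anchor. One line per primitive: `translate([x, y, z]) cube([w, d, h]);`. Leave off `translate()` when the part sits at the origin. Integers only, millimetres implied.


translate([100, 418, 0]) cube([108, 108, 1374]);
translate([2478, 418, 0]) cube([108, 108, 1374]);
translate([208, 418, 243]) cube([2270, 108, 74]);
translate([208, 418, 1105]) cube([2270, 108, 74]);
translate([462, 526, 90]) cube([82, 23, 1309]);
translate([798, 526, 90]) cube([82, 23, 1309]);
translate([1134, 526, 90]) cube([82, 23, 1309]);
translate([1470, 526, 90]) cube([82, 23, 1309]);
translate([1806, 526, 90]) cube([82, 23, 1309]);
translate([2142, 526, 90]) cube([82, 23, 1309]);


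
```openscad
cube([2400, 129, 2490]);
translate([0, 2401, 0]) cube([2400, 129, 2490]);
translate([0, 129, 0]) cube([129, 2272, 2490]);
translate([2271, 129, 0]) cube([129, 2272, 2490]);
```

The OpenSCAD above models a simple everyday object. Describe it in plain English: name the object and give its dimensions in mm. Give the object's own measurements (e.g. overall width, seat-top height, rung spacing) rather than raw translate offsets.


The wall frame of a small rectangular building: four walls, each 2490 mm tall and 129 mm thick, enclosing a footprint 2400 mm (x) by 2530 mm (y) outside-to-outside, with no floor or roof. The front and back walls (the −y and +y sides) span the full width; the two side walls fit between them.


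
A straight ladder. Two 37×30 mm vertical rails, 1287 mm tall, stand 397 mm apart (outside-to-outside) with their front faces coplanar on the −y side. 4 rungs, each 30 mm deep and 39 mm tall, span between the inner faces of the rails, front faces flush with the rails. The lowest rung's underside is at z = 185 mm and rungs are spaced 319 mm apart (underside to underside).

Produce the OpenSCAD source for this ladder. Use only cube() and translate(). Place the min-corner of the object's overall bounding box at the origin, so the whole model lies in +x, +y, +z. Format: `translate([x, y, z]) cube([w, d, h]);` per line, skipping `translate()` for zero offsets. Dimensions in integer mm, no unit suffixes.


cube([37, 30, 1287]);
translate([360, 0, 0]) cube([37, 30, 1287]);
translate([37, 0, 185]) cube([323, 30, 39]);
translate([37, 0, 504]) cube([323, 30, 39]);
translate([37, 0, 823]) cube([323, 30, 39]);
translate([37, 0, 1142]) cube([323, 30, 39]);


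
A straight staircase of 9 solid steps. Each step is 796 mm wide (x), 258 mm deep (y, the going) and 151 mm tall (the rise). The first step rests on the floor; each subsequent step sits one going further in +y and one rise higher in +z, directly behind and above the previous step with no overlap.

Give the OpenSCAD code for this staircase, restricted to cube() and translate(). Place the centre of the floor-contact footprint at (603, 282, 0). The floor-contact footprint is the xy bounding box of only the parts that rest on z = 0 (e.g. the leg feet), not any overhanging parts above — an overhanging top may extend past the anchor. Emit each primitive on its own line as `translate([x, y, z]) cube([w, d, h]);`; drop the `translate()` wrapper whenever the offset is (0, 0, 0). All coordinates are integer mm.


translate([205, 153, 0]) cube([796, 258, 151]);
translate([205, 411, 151]) cube([796, 258, 151]);
translate([205, 669, 302]) cube([796, 258, 151]);
translate([205, 927, 453]) cube([796, 258, 151]);
translate([205, 1185, 604]) cube([796, 258, 151]);
translate([205, 1443, 755]) cube([796, 258, 151]);
translate([205, 1701, 906]) cube([796, 258, 151]);
translate([205, 1959, 1057]) cube([796, 258, 151]);
translate([205, 2217, 1208]) cube([796, 258, 151]);


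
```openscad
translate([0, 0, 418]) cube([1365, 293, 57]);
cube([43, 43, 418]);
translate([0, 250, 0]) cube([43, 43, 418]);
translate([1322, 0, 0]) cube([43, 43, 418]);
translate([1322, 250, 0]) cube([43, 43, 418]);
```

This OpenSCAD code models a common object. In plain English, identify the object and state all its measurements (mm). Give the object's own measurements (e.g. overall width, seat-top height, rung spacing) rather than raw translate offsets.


A bench: a 1365×293 mm seat slab, 57 mm thick, top at z = 475 mm, on four 43×43 mm square legs flush with the seat corners and standing on z = 0.


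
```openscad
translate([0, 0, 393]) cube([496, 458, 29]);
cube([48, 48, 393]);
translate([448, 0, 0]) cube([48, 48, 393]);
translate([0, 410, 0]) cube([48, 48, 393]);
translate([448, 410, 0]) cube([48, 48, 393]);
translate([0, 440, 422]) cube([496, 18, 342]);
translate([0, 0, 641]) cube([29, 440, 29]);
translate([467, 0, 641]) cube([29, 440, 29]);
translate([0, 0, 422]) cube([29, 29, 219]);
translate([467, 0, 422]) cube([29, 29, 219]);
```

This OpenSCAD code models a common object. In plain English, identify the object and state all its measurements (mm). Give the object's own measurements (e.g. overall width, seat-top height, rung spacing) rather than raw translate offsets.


A chair. The seat is a 496×458×29 mm slab with its top at z = 422 mm, on four 48×48 mm corner legs (flush with the seat edges, standing on z = 0). A flat backrest 18 mm thick, 342 mm tall, spans the full seat width and rises from the seat top along its +y edge, rear face flush with the rear of the seat. Two armrests of 29×29 mm section run along each side from the seat's front edge to the front of the backrest, top faces 248 mm above the seat top and outer faces flush with the seat's x-edges; a 29×29 mm post under the front of each armrest stands on the seat at the front corner.


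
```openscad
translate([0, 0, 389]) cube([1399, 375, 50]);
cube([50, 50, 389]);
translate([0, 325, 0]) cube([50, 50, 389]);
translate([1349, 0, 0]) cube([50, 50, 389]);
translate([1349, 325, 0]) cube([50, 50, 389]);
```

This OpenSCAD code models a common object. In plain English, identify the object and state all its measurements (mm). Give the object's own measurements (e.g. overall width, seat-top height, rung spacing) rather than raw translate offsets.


A bench: a 1399×375 mm seat slab, 50 mm thick, top at z = 439 mm, on four 50×50 mm square legs flush with the seat corners and standing on z = 0.


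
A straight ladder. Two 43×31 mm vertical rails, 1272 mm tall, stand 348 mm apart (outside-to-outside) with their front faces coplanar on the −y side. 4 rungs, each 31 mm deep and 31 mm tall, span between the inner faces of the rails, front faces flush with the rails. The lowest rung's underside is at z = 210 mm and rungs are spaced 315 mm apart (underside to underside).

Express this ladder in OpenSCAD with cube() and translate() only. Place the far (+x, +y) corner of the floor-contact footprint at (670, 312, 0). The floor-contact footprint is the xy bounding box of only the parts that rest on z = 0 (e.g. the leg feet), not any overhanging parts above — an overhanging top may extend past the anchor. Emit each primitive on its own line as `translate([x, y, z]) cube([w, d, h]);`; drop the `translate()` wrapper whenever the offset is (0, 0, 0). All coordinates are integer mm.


translate([322, 281, 0]) cube([43, 31, 1272]);
translate([627, 281, 0]) cube([43, 31, 1272]);
translate([365, 281, 210]) cube([262, 31, 31]);
translate([365, 281, 525]) cube([262, 31, 31]);
translate([365, 281, 840]) cube([262, 31, 31]);
translate([365, 281, 1155]) cube([262, 31, 31]);


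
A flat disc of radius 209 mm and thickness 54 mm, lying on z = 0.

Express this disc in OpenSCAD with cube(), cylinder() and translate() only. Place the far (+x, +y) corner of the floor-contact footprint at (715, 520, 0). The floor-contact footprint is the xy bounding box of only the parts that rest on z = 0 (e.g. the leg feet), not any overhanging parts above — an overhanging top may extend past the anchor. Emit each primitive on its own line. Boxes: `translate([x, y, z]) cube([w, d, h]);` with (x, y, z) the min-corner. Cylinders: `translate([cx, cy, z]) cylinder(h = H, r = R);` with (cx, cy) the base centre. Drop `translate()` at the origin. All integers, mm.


translate([506, 311, 0]) cylinder(h = 54, r = 209);


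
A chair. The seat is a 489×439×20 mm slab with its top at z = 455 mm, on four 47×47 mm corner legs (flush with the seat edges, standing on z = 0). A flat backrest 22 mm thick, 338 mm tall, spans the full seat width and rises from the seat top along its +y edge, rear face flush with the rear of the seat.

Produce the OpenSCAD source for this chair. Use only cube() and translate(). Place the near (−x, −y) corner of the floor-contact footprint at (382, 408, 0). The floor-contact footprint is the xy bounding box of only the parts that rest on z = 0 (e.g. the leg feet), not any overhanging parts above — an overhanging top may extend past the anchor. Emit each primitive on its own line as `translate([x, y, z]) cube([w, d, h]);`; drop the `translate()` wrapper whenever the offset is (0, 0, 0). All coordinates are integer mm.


translate([382, 408, 435]) cube([489, 439, 20]);
translate([382, 408, 0]) cube([47, 47, 435]);
translate([824, 408, 0]) cube([47, 47, 435]);
translate([382, 800, 0]) cube([47, 47, 435]);
translate([824, 800, 0]) cube([47, 47, 435]);
translate([382, 825, 455]) cube([489, 22, 338]);


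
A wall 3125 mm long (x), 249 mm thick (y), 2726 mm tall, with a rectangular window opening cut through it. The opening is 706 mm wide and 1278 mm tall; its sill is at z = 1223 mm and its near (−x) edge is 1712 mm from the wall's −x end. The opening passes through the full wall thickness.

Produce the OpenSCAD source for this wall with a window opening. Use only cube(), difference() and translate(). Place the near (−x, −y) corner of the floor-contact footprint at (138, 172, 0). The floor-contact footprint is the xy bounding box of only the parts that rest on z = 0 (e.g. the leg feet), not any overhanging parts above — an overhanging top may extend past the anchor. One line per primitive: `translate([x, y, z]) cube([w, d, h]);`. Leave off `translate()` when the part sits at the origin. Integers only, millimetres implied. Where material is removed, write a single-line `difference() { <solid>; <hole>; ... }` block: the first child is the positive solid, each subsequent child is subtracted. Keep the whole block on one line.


difference() { translate([138, 172, 0]) cube([3125, 249, 2726]); translate([1850, 172, 1223]) cube([706, 249, 1278]); }


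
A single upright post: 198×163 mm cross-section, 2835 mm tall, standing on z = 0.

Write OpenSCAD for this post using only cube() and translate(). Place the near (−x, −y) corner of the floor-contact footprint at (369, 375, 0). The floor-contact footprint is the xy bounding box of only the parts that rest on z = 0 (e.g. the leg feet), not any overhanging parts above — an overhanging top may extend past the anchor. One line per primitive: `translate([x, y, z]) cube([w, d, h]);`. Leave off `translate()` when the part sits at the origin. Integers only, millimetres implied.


translate([369, 375, 0]) cube([198, 163, 2835]);


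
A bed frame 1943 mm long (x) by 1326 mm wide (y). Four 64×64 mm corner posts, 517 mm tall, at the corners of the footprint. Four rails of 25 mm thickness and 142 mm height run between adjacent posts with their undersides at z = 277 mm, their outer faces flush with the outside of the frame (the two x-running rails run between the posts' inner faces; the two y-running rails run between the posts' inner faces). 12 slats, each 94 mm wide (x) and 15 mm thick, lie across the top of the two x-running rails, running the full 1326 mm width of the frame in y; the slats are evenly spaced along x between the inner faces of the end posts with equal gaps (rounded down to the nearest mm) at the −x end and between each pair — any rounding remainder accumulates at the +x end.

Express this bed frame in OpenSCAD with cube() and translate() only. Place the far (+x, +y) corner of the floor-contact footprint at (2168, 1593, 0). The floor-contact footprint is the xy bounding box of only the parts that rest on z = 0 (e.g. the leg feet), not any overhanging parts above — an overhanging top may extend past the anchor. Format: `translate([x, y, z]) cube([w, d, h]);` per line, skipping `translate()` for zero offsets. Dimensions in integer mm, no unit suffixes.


// slat z = rail_z + rail_h = 277 + 142 = 419
// slat gap = ⌊(1815 − 12·94) / 13⌋ = 52
translate([225, 267, 0]) cube([64, 64, 517]);
translate([225, 1529, 0]) cube([64, 64, 517]);
translate([2104, 267, 0]) cube([64, 64, 517]);
translate([2104, 1529, 0]) cube([64, 64, 517]);
translate([289, 267, 277]) cube([1815, 25, 142]);
translate([289, 1568, 277]) cube([1815, 25, 142]);
translate([225, 331, 277]) cube([25, 1198, 142]);
translate([2143, 331, 277]) cube([25, 1198, 142]);
translate([341, 267, 419]) cube([94, 1326, 15]);
translate([487, 267, 419]) cube([94, 1326, 15]);
translate([633, 267, 419]) cube([94, 1326, 15]);
translate([779, 267, 419]) cube([94, 1326, 15]);
translate([925, 267, 419]) cube([94, 1326, 15]);
translate([1071, 267, 419]) cube([94, 1326, 15]);
translate([1217, 267, 419]) cube([94, 1326, 15]);
translate([1363, 267, 419]) cube([94, 1326, 15]);
translate([1509, 267, 419]) cube([94, 1326, 15]);
translate([1655, 267, 419]) cube([94, 1326, 15]);
translate([1801, 267, 419]) cube([94, 1326, 15]);
translate([1947, 267, 419]) cube([94, 1326, 15]);


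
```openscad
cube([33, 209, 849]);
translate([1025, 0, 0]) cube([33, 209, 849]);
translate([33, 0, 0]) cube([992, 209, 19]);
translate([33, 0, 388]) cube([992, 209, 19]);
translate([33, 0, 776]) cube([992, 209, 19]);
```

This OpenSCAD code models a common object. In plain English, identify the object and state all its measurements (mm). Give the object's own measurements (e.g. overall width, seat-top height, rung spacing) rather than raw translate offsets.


An open bookshelf. Two side panels, each 33 mm thick, 209 mm deep and 849 mm tall, stand 1058 mm apart (outside-to-outside). Between them sit 3 shelves, each 19 mm thick and 209 mm deep, spanning the full gap between the sides. The bottom shelf rests on the floor (its underside at z = 0) and the clear gap between one shelf's top and the next shelf's underside is 369 mm.
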